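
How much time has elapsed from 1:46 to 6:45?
From 1:46 to 6:45:
(6 x 60 + 45) - (1 x 60 + 46) = 405 - 106 = 299 minutes
= 4 hours and 59 minutes

Final answer: 4 hours and 59 minutes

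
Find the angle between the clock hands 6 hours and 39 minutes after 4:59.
First find the time 6 hours and 39 minutes after 4:59.
Total minutes: 4 x 60 + 59 + 6 x 60 + 39 = 698.
698 mod 720 = 698 minutes = 11:38.
Now compute the angle at 11:38:
Hour hand: 11 x 30 + 38 x 0.5 = 349 degrees
Minute hand: 38 x 6 = 228 degrees
Difference: |349 - 228| = 121 degrees
The angle is 121 degrees

Final answer: 121 degrees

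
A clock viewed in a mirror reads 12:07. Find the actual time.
Reflection across the vertical (12-6) axis maps a hand at angle A degrees to (360 - A) degrees, which sends a reading of T minutes past 12:00 to (720 - T) minutes past 12:00.
Mirror reads 12:07 = 7 minutes past 12:00.
Actual time: (720 - 7) mod 720 = 713 minutes = 11:53.

Final answer: 11:53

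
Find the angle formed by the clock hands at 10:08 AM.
Hour hand position: 10 x 30 + 8 x 0.5 = 304 degrees
Minute hand position: 8 x 6 = 48 degrees
Difference: |304 - 48| = 256 degrees
Since 256 > 180, the smaller angle is 360 - 256 = 104 degrees

Final answer: 104 degrees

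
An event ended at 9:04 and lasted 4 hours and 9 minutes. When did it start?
Starting time: 9:04 = 544 total minutes past 12:00
Subtracting: 4 hours and 9 minutes = 249 minutes
544 - 249 = 295 minutes
= 4 hours and 55 minutes past 12:00 = 4:55

Final answer: 4:55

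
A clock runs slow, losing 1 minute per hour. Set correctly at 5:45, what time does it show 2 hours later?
For every 60 true minutes, the faulty clock advances 60 - 1 = 59 minutes.
True elapsed: 2 hours = 120 minutes.
Faulty clock advances: 120 x 59/60 = 118 minutes (drift: 2 minutes behind).
Shown time: 5:45 + 118 minutes = 7:43.

Final answer: 7:43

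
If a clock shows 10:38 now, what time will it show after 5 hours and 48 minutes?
Starting time: 10:38
Adding 48 minutes to 38 minutes: 38 + 48 = 86 minutes = 1 hour and 26 minutes
Adding 5 hours: 10 + 5 + 1 (carry) = 16 - 12 = 4
Final time: 4:26

Final answer: 4:26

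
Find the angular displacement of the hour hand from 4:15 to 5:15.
The hour hand moves 0.5 degrees per minute.
Time elapsed: 5:15 - 4:15 = 60 minutes
Angular displacement: 60 x 0.5 = 30 degrees

Final answer: 30 degrees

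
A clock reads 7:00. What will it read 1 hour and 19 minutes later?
Starting time: 7:00
Adding 19 minutes to 0 minutes: 0 + 19 = 19 minutes
Adding 1 hour: 7 + 1 = 8
Final time: 8:19

Final answer: 8:19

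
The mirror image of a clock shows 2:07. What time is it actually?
Reflection across the vertical (12-6) axis maps a hand at angle A degrees to (360 - A) degrees, which sends a reading of T minutes past 12:00 to (720 - T) minutes past 12:00.
Mirror reads 2:07 = 127 minutes past 12:00.
Actual time: (720 - 127) mod 720 = 593 minutes = 9:53.

Final answer: 9:53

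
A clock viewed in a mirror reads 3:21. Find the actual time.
Reflection across the vertical (12-6) axis maps a hand at angle A degrees to (360 - A) degrees, which sends a reading of T minutes past 12:00 to (720 - T) minutes past 12:00.
Mirror reads 3:21 = 201 minutes past 12:00.
Actual time: (720 - 201) mod 720 = 519 minutes = 8:39.

Final answer: 8:39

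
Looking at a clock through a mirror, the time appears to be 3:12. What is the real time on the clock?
Reflection across the vertical (12-6) axis maps a hand at angle A degrees to (360 - A) degrees, which sends a reading of T minutes past 12:00 to (720 - T) minutes past 12:00.
Mirror reads 3:12 = 192 minutes past 12:00.
Actual time: (720 - 192) mod 720 = 528 minutes = 8:48.

Final answer: 8:48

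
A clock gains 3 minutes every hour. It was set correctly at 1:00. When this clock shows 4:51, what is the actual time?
For every 60 true minutes, the faulty clock advances 63 minutes, so 1 faulty-clock minute corresponds to 60/63 true minutes.
From 1:00 to 4:51 on the faulty dial is 231 minutes.
True elapsed: 231 x 60/63 = 220 minutes = 3 hours and 40 minutes.
True time: 1:00 + 3 hours and 40 minutes = 4:40.

Final answer: 4:40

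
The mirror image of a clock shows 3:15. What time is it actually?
Reflection across the vertical (12-6) axis maps a hand at angle A degrees to (360 - A) degrees, which sends a reading of T minutes past 12:00 to (720 - T) minutes past 12:00.
Mirror reads 3:15 = 195 minutes past 12:00.
Actual time: (720 - 195) mod 720 = 525 minutes = 8:45.

Final answer: 8:45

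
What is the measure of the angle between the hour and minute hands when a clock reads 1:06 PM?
Hour hand position: 1 x 30 + 6 x 0.5 = 33 degrees
Minute hand position: 6 x 6 = 36 degrees
Difference: |33 - 36| = 3 degrees
The angle between the hands is 3 degrees

Final answer: 3 degrees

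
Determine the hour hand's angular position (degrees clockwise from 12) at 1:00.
The hour hand moves 30 degrees per hour and 0.5 degrees per minute.
At 1:00: (1) x 30 + 0 x 0.5 = 30 + 0 = 30 degrees

Final answer: 30 degrees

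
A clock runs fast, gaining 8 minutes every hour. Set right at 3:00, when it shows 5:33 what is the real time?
For every 60 true minutes, the faulty clock advances 68 minutes, so 1 faulty-clock minute corresponds to 60/68 true minutes.
From 3:00 to 5:33 on the faulty dial is 153 minutes.
True elapsed: 153 x 60/68 = 135 minutes = 2 hours and 15 minutes.
True time: 3:00 + 2 hours and 15 minutes = 5:15.

Final answer: 5:15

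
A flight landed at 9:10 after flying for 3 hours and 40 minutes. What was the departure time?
Starting time: 9:10 = 550 total minutes past 12:00
Subtracting: 3 hours and 40 minutes = 220 minutes
550 - 220 = 330 minutes
= 5 hours and 30 minutes past 12:00 = 5:30

Final answer: 5:30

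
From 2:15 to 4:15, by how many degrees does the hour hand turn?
The hour hand moves 0.5 degrees per minute.
Time elapsed: 4:15 - 2:15 = 120 minutes
Angular displacement: 120 x 0.5 = 60 degrees

Final answer: 60 degrees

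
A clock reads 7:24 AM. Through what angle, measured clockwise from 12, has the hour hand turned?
The hour hand moves 30 degrees per hour and 0.5 degrees per minute.
At 7:24: (7) x 30 + 24 x 0.5 = 210 + 12 = 222 degrees

Final answer: 222 degrees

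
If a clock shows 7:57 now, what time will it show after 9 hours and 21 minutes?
Starting time: 7:57
Adding 21 minutes to 57 minutes: 57 + 21 = 78 minutes = 1 hour and 18 minutes
Adding 9 hours: 7 + 9 + 1 (carry) = 17 - 12 = 5
Final time: 5:18

Final answer: 5:18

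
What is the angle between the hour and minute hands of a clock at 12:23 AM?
Hour hand position: 0 x 30 + 23 x 0.5 = 11.5 degrees
Minute hand position: 23 x 6 = 138 degrees
Difference: |11.5 - 138| = 126.5 degrees
The angle between the hands is 126.5 degrees

Final answer: 126.5 degrees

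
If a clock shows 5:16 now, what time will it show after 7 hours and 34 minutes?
Starting time: 5:16
Adding 34 minutes to 16 minutes: 16 + 34 = 50 minutes
Adding 7 hours: 5 + 7 = 12
Final time: 12:50

Final answer: 12:50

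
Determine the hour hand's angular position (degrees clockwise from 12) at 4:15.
The hour hand moves 30 degrees per hour and 0.5 degrees per minute.
At 4:15: (4) x 30 + 15 x 0.5 = 120 + 7.5 = 127.5 degrees

Final answer: 127.5 degrees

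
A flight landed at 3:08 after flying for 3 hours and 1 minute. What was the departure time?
Starting time: 3:08 = 188 total minutes past 12:00
Subtracting: 3 hours and 1 minute = 181 minutes
188 - 181 = 7 minutes
= 7 minutes past 12:00 = 12:07

Final answer: 12:07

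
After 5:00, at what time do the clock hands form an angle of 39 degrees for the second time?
At t minutes past 5:00, the hour hand is at 30 x 5 + 0.5t degrees and the minute hand is at 6t degrees.
The smaller angle between them is 39 degrees when |30H - 5.5t| = 39 or |30H - 5.5t| = 321.
With H = 5, solve 30 x 5 - 5.5t = +/- target for each target:
  t = (30 x 5 - 39) / 5.5 = 20.18
  t = (30 x 5 + 39) / 5.5 = 34.36
  t = (30 x 5 - 321) / 5.5 = -31.09 (outside (0, 60))
  t = (30 x 5 + 321) / 5.5 = 85.64 (outside (0, 60))
Valid solutions in (0, 60): {20.18, 34.36} minutes.
The second occurrence is t = 34.36 minutes.
The hands form a 39-degree angle at 34.36 minutes past 5:00.

Final answer: 34.36 minutes past 5:00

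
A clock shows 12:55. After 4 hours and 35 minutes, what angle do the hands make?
First find the time 4 hours and 35 minutes after 12:55.
Total minutes: 12 x 60 + 55 + 4 x 60 + 35 = 1050.
1050 mod 720 = 330 minutes = 5:30.
Now compute the angle at 5:30:
Hour hand: 5 x 30 + 30 x 0.5 = 165 degrees
Minute hand: 30 x 6 = 180 degrees
Difference: |165 - 180| = 15 degrees
The angle is 15 degrees

Final answer: 15 degrees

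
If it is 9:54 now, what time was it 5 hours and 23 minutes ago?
Starting time: 9:54 = 594 total minutes past 12:00
Subtracting: 5 hours and 23 minutes = 323 minutes
594 - 323 = 271 minutes
= 4 hours and 31 minutes past 12:00 = 4:31

Final answer: 4:31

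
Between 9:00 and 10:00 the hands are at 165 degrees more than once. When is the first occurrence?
At t minutes past 9:00, the hour hand is at 30 x 9 + 0.5t degrees and the minute hand is at 6t degrees.
The smaller angle between them is 165 degrees when |30H - 5.5t| = 165 or |30H - 5.5t| = 195.
With H = 9, solve 30 x 9 - 5.5t = +/- target for each target:
  t = (30 x 9 - 165) / 5.5 = 19.09
  t = (30 x 9 + 165) / 5.5 = 79.09 (outside (0, 60))
  t = (30 x 9 - 195) / 5.5 = 13.64
  t = (30 x 9 + 195) / 5.5 = 84.55 (outside (0, 60))
Valid solutions in (0, 60): {13.64, 19.09} minutes.
The first occurrence is t = 13.64 minutes.
The hands form a 165-degree angle at 13.64 minutes past 9:00.

Final answer: 13.64 minutes past 9:00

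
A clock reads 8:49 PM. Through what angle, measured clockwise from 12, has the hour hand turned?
The hour hand moves 30 degrees per hour and 0.5 degrees per minute.
At 8:49: (8) x 30 + 49 x 0.5 = 240 + 24.5 = 264.5 degrees

Final answer: 264.5 degrees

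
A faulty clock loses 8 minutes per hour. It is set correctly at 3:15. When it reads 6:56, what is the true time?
For every 60 true minutes, the faulty clock advances 52 minutes, so 1 faulty-clock minute corresponds to 60/52 true minutes.
From 3:15 to 6:56 on the faulty dial is 221 minutes.
True elapsed: 221 x 60/52 = 255 minutes = 4 hours and 15 minutes.
True time: 3:15 + 4 hours and 15 minutes = 7:30.

Final answer: 7:30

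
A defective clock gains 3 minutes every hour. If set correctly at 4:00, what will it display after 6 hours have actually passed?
For every 60 true minutes, the faulty clock advances 60 + 3 = 63 minutes.
True elapsed: 6 hours = 360 minutes.
Faulty clock advances: 360 x 63/60 = 378 minutes (drift: 18 minutes ahead).
Shown time: 4:00 + 378 minutes = 10:18.

Final answer: 10:18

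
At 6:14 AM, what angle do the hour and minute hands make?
Hour hand position: 6 x 30 + 14 x 0.5 = 187 degrees
Minute hand position: 14 x 6 = 84 degrees
Difference: |187 - 84| = 103 degrees
The angle between the hands is 103 degrees

Final answer: 103 degrees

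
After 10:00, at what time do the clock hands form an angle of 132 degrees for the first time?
At t minutes past 10:00, the hour hand is at 30 x 10 + 0.5t degrees and the minute hand is at 6t degrees.
The smaller angle between them is 132 degrees when |30H - 5.5t| = 132 or |30H - 5.5t| = 228.
With H = 10, solve 30 x 10 - 5.5t = +/- target for each target:
  t = (30 x 10 - 132) / 5.5 = 30.55
  t = (30 x 10 + 132) / 5.5 = 78.55 (outside (0, 60))
  t = (30 x 10 - 228) / 5.5 = 13.09
  t = (30 x 10 + 228) / 5.5 = 96 (outside (0, 60))
Valid solutions in (0, 60): {13.09, 30.55} minutes.
The first occurrence is t = 13.09 minutes.
The hands form a 132-degree angle at 13.09 minutes past 10:00.

Final answer: 13.09 minutes past 10:00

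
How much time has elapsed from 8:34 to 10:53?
From 8:34 to 10:53:
(10 x 60 + 53) - (8 x 60 + 34) = 653 - 514 = 139 minutes
= 2 hours and 19 minutes

Final answer: 2 hours and 19 minutes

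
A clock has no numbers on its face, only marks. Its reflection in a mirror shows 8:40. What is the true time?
Reflection across the vertical (12-6) axis maps a hand at angle A degrees to (360 - A) degrees, which sends a reading of T minutes past 12:00 to (720 - T) minutes past 12:00.
Mirror reads 8:40 = 520 minutes past 12:00.
Actual time: (720 - 520) mod 720 = 200 minutes = 3:20.

Final answer: 3:20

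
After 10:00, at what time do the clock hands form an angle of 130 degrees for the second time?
At t minutes past 10:00, the hour hand is at 30 x 10 + 0.5t degrees and the minute hand is at 6t degrees.
The smaller angle between them is 130 degrees when |30H - 5.5t| = 130 or |30H - 5.5t| = 230.
With H = 10, solve 30 x 10 - 5.5t = +/- target for each target:
  t = (30 x 10 - 130) / 5.5 = 30.91
  t = (30 x 10 + 130) / 5.5 = 78.18 (outside (0, 60))
  t = (30 x 10 - 230) / 5.5 = 12.73
  t = (30 x 10 + 230) / 5.5 = 96.36 (outside (0, 60))
Valid solutions in (0, 60): {12.73, 30.91} minutes.
The second occurrence is t = 30.91 minutes.
The hands form a 130-degree angle at 30.91 minutes past 10:00.

Final answer: 30.91 minutes past 10:00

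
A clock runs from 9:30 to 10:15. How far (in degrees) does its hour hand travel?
The hour hand moves 0.5 degrees per minute.
Time elapsed: 10:15 - 9:30 = 45 minutes
Angular displacement: 45 x 0.5 = 22.5 degrees

Final answer: 22.5 degrees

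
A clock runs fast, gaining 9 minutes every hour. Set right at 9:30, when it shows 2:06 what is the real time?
For every 60 true minutes, the faulty clock advances 69 minutes, so 1 faulty-clock minute corresponds to 60/69 true minutes.
From 9:30 to 2:06 on the faulty dial is 276 minutes.
True elapsed: 276 x 60/69 = 240 minutes = 4 hours.
True time: 9:30 + 4 hours = 1:30.

Final answer: 1:30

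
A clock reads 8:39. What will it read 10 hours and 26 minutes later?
Starting time: 8:39
Adding 26 minutes to 39 minutes: 39 + 26 = 65 minutes = 1 hour and 5 minutes
Adding 10 hours: 8 + 10 + 1 (carry) = 19 - 12 = 7
Final time: 7:05

Final answer: 7:05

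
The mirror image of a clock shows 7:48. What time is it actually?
Reflection across the vertical (12-6) axis maps a hand at angle A degrees to (360 - A) degrees, which sends a reading of T minutes past 12:00 to (720 - T) minutes past 12:00.
Mirror reads 7:48 = 468 minutes past 12:00.
Actual time: (720 - 468) mod 720 = 252 minutes = 4:12.

Final answer: 4:12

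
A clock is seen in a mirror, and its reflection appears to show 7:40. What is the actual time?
Reflection across the vertical (12-6) axis maps a hand at angle A degrees to (360 - A) degrees, which sends a reading of T minutes past 12:00 to (720 - T) minutes past 12:00.
Mirror reads 7:40 = 460 minutes past 12:00.
Actual time: (720 - 460) mod 720 = 260 minutes = 4:20.

Final answer: 4:20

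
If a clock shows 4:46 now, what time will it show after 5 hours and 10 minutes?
Starting time: 4:46
Adding 10 minutes to 46 minutes: 46 + 10 = 56 minutes
Adding 5 hours: 4 + 5 = 9
Final time: 9:56

Final answer: 9:56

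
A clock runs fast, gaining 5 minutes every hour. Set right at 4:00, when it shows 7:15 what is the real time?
For every 60 true minutes, the faulty clock advances 65 minutes, so 1 faulty-clock minute corresponds to 60/65 true minutes.
From 4:00 to 7:15 on the faulty dial is 195 minutes.
True elapsed: 195 x 60/65 = 180 minutes = 3 hours.
True time: 4:00 + 3 hours = 7:00.

Final answer: 7:00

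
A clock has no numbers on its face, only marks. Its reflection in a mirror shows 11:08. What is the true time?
Reflection across the vertical (12-6) axis maps a hand at angle A degrees to (360 - A) degrees, which sends a reading of T minutes past 12:00 to (720 - T) minutes past 12:00.
Mirror reads 11:08 = 668 minutes past 12:00.
Actual time: (720 - 668) mod 720 = 52 minutes = 12:52.

Final answer: 12:52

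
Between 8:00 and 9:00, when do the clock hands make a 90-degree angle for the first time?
At t minutes past 8:00, the hour hand is at 30 x 8 + 0.5t degrees and the minute hand is at 6t degrees.
The smaller angle between them is 90 degrees when |30H - 5.5t| = 90 or |30H - 5.5t| = 270.
With H = 8, solve 30 x 8 - 5.5t = +/- target for each target:
  t = (30 x 8 - 90) / 5.5 = 27.27
  t = (30 x 8 + 90) / 5.5 = 60 (outside (0, 60))
  t = (30 x 8 - 270) / 5.5 = -5.45 (outside (0, 60))
  t = (30 x 8 + 270) / 5.5 = 92.73 (outside (0, 60))
Valid solutions in (0, 60): {27.27} minutes.
The first occurrence is t = 27.27 minutes.
The hands form a 90-degree angle at 27.27 minutes past 8:00.

Final answer: 27.27 minutes past 8:00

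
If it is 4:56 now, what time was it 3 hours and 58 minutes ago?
Starting time: 4:56 = 296 total minutes past 12:00
Subtracting: 3 hours and 58 minutes = 238 minutes
296 - 238 = 58 minutes
= 58 minutes past 12:00 = 12:58

Final answer: 12:58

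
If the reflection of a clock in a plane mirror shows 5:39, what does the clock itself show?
Reflection across the vertical (12-6) axis maps a hand at angle A degrees to (360 - A) degrees, which sends a reading of T minutes past 12:00 to (720 - T) minutes past 12:00.
Mirror reads 5:39 = 339 minutes past 12:00.
Actual time: (720 - 339) mod 720 = 381 minutes = 6:21.

Final answer: 6:21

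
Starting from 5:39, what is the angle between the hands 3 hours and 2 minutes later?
First find the time 3 hours and 2 minutes after 5:39.
Total minutes: 5 x 60 + 39 + 3 x 60 + 2 = 521.
521 mod 720 = 521 minutes = 8:41.
Now compute the angle at 8:41:
Hour hand: 8 x 30 + 41 x 0.5 = 260.5 degrees
Minute hand: 41 x 6 = 246 degrees
Difference: |260.5 - 246| = 14.5 degrees
The angle is 14.5 degrees

Final answer: 14.5 degrees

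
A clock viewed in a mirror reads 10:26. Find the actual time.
Reflection across the vertical (12-6) axis maps a hand at angle A degrees to (360 - A) degrees, which sends a reading of T minutes past 12:00 to (720 - T) minutes past 12:00.
Mirror reads 10:26 = 626 minutes past 12:00.
Actual time: (720 - 626) mod 720 = 94 minutes = 1:34.

Final answer: 1:34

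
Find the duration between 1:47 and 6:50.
From 1:47 to 6:50:
(6 x 60 + 50) - (1 x 60 + 47) = 410 - 107 = 303 minutes
= 5 hours and 3 minutes

Final answer: 5 hours and 3 minutes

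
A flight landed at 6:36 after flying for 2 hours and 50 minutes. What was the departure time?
Starting time: 6:36 = 396 total minutes past 12:00
Subtracting: 2 hours and 50 minutes = 170 minutes
396 - 170 = 226 minutes
= 3 hours and 46 minutes past 12:00 = 3:46

Final answer: 3:46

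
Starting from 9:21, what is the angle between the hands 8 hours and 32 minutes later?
First find the time 8 hours and 32 minutes after 9:21.
Total minutes: 9 x 60 + 21 + 8 x 60 + 32 = 1073.
1073 mod 720 = 353 minutes = 5:53.
Now compute the angle at 5:53:
Hour hand: 5 x 30 + 53 x 0.5 = 176.5 degrees
Minute hand: 53 x 6 = 318 degrees
Difference: |176.5 - 318| = 141.5 degrees
The angle is 141.5 degrees

Final answer: 141.5 degrees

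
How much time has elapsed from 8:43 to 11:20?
From 8:43 to 11:20:
(11 x 60 + 20) - (8 x 60 + 43) = 680 - 523 = 157 minutes
= 2 hours and 37 minutes

Final answer: 2 hours and 37 minutes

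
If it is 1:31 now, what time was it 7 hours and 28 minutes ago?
Starting time: 1:31 = 91 total minutes past 12:00
Subtracting: 7 hours and 28 minutes = 448 minutes
91 - 448 = -357 (negative, add 12 hours = 720) = 363 minutes
= 6 hours and 3 minutes past 12:00 = 6:03

Final answer: 6:03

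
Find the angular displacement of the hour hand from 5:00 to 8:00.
The hour hand moves 0.5 degrees per minute.
Time elapsed: 8:00 - 5:00 = 180 minutes
Angular displacement: 180 x 0.5 = 90 degrees

Final answer: 90 degrees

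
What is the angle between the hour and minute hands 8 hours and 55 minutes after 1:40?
First find the time 8 hours and 55 minutes after 1:40.
Total minutes: 1 x 60 + 40 + 8 x 60 + 55 = 635.
635 mod 720 = 635 minutes = 10:35.
Now compute the angle at 10:35:
Hour hand: 10 x 30 + 35 x 0.5 = 317.5 degrees
Minute hand: 35 x 6 = 210 degrees
Difference: |317.5 - 210| = 107.5 degrees
The angle is 107.5 degrees

Final answer: 107.5 degrees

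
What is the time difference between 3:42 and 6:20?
From 3:42 to 6:20:
(6 x 60 + 20) - (3 x 60 + 42) = 380 - 222 = 158 minutes
= 2 hours and 38 minutes

Final answer: 2 hours and 38 minutes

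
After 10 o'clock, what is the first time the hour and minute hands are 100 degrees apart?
At t minutes past 10:00, the hour hand is at 30 x 10 + 0.5t degrees and the minute hand is at 6t degrees.
The smaller angle between them is 100 degrees when |30H - 5.5t| = 100 or |30H - 5.5t| = 260.
With H = 10, solve 30 x 10 - 5.5t = +/- target for each target:
  t = (30 x 10 - 100) / 5.5 = 36.36
  t = (30 x 10 + 100) / 5.5 = 72.73 (outside (0, 60))
  t = (30 x 10 - 260) / 5.5 = 7.27
  t = (30 x 10 + 260) / 5.5 = 101.82 (outside (0, 60))
Valid solutions in (0, 60): {7.27, 36.36} minutes.
The first occurrence is t = 7.27 minutes.
The hands form a 100-degree angle at 7.27 minutes past 10:00.

Final answer: 7.27 minutes past 10:00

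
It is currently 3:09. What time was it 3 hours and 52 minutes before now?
Starting time: 3:09 = 189 total minutes past 12:00
Subtracting: 3 hours and 52 minutes = 232 minutes
189 - 232 = -43 (negative, add 12 hours = 720) = 677 minutes
= 11 hours and 17 minutes past 12:00 = 11:17

Final answer: 11:17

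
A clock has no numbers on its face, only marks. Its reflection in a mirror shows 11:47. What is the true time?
Reflection across the vertical (12-6) axis maps a hand at angle A degrees to (360 - A) degrees, which sends a reading of T minutes past 12:00 to (720 - T) minutes past 12:00.
Mirror reads 11:47 = 707 minutes past 12:00.
Actual time: (720 - 707) mod 720 = 13 minutes = 12:13.

Final answer: 12:13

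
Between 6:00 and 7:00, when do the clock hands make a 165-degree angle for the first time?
At t minutes past 6:00, the hour hand is at 30 x 6 + 0.5t degrees and the minute hand is at 6t degrees.
The smaller angle between them is 165 degrees when |30H - 5.5t| = 165 or |30H - 5.5t| = 195.
With H = 6, solve 30 x 6 - 5.5t = +/- target for each target:
  t = (30 x 6 - 165) / 5.5 = 2.73
  t = (30 x 6 + 165) / 5.5 = 62.73 (outside (0, 60))
  t = (30 x 6 - 195) / 5.5 = -2.73 (outside (0, 60))
  t = (30 x 6 + 195) / 5.5 = 68.18 (outside (0, 60))
Valid solutions in (0, 60): {2.73} minutes.
The first occurrence is t = 2.73 minutes.
The hands form a 165-degree angle at 2.73 minutes past 6:00.

Final answer: 2.73 minutes past 6:00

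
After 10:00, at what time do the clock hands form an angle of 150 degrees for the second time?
At t minutes past 10:00, the hour hand is at 30 x 10 + 0.5t degrees and the minute hand is at 6t degrees.
The smaller angle between them is 150 degrees when |30H - 5.5t| = 150 or |30H - 5.5t| = 210.
With H = 10, solve 30 x 10 - 5.5t = +/- target for each target:
  t = (30 x 10 - 150) / 5.5 = 27.27
  t = (30 x 10 + 150) / 5.5 = 81.82 (outside (0, 60))
  t = (30 x 10 - 210) / 5.5 = 16.36
  t = (30 x 10 + 210) / 5.5 = 92.73 (outside (0, 60))
Valid solutions in (0, 60): {16.36, 27.27} minutes.
The second occurrence is t = 27.27 minutes.
The hands form a 150-degree angle at 27.27 minutes past 10:00.

Final answer: 27.27 minutes past 10:00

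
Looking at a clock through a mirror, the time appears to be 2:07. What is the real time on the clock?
Reflection across the vertical (12-6) axis maps a hand at angle A degrees to (360 - A) degrees, which sends a reading of T minutes past 12:00 to (720 - T) minutes past 12:00.
Mirror reads 2:07 = 127 minutes past 12:00.
Actual time: (720 - 127) mod 720 = 593 minutes = 9:53.

Final answer: 9:53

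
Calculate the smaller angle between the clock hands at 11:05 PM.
Hour hand position: 11 x 30 + 5 x 0.5 = 332.5 degrees
Minute hand position: 5 x 6 = 30 degrees
Difference: |332.5 - 30| = 302.5 degrees
Since 302.5 > 180, the smaller angle is 360 - 302.5 = 57.5 degrees

Final answer: 57.5 degrees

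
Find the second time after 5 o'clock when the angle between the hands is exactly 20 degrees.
At t minutes past 5:00, the hour hand is at 30 x 5 + 0.5t degrees and the minute hand is at 6t degrees.
The smaller angle between them is 20 degrees when |30H - 5.5t| = 20 or |30H - 5.5t| = 340.
With H = 5, solve 30 x 5 - 5.5t = +/- target for each target:
  t = (30 x 5 - 20) / 5.5 = 23.64
  t = (30 x 5 + 20) / 5.5 = 30.91
  t = (30 x 5 - 340) / 5.5 = -34.55 (outside (0, 60))
  t = (30 x 5 + 340) / 5.5 = 89.09 (outside (0, 60))
Valid solutions in (0, 60): {23.64, 30.91} minutes.
The second occurrence is t = 30.91 minutes.
The hands form a 20-degree angle at 30.91 minutes past 5:00.

Final answer: 30.91 minutes past 5:00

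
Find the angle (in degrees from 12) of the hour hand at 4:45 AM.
The hour hand moves 30 degrees per hour and 0.5 degrees per minute.
At 4:45: (4) x 30 + 45 x 0.5 = 120 + 22.5 = 142.5 degrees

Final answer: 142.5 degrees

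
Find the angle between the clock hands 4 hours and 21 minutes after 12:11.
First find the time 4 hours and 21 minutes after 12:11.
Total minutes: 12 x 60 + 11 + 4 x 60 + 21 = 992.
992 mod 720 = 272 minutes = 4:32.
Now compute the angle at 4:32:
Hour hand: 4 x 30 + 32 x 0.5 = 136 degrees
Minute hand: 32 x 6 = 192 degrees
Difference: |136 - 192| = 56 degrees
The angle is 56 degrees

Final answer: 56 degrees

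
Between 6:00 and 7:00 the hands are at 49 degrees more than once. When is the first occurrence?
At t minutes past 6:00, the hour hand is at 30 x 6 + 0.5t degrees and the minute hand is at 6t degrees.
The smaller angle between them is 49 degrees when |30H - 5.5t| = 49 or |30H - 5.5t| = 311.
With H = 6, solve 30 x 6 - 5.5t = +/- target for each target:
  t = (30 x 6 - 49) / 5.5 = 23.82
  t = (30 x 6 + 49) / 5.5 = 41.64
  t = (30 x 6 - 311) / 5.5 = -23.82 (outside (0, 60))
  t = (30 x 6 + 311) / 5.5 = 89.27 (outside (0, 60))
Valid solutions in (0, 60): {23.82, 41.64} minutes.
The first occurrence is t = 23.82 minutes.
The hands form a 49-degree angle at 23.82 minutes past 6:00.

Final answer: 23.82 minutes past 6:00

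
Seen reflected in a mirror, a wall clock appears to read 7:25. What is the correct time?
Reflection across the vertical (12-6) axis maps a hand at angle A degrees to (360 - A) degrees, which sends a reading of T minutes past 12:00 to (720 - T) minutes past 12:00.
Mirror reads 7:25 = 445 minutes past 12:00.
Actual time: (720 - 445) mod 720 = 275 minutes = 4:35.

Final answer: 4:35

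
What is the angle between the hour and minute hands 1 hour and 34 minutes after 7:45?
First find the time 1 hour and 34 minutes after 7:45.
Total minutes: 7 x 60 + 45 + 1 x 60 + 34 = 559.
559 mod 720 = 559 minutes = 9:19.
Now compute the angle at 9:19:
Hour hand: 9 x 30 + 19 x 0.5 = 279.5 degrees
Minute hand: 19 x 6 = 114 degrees
Difference: |279.5 - 114| = 165.5 degrees
The angle is 165.5 degrees

Final answer: 165.5 degrees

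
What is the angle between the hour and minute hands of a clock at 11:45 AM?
Hour hand position: 11 x 30 + 45 x 0.5 = 352.5 degrees
Minute hand position: 45 x 6 = 270 degrees
Difference: |352.5 - 270| = 82.5 degrees
The angle between the hands is 82.5 degrees

Final answer: 82.5 degrees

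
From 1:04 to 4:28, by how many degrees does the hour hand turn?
The hour hand moves 0.5 degrees per minute.
Time elapsed: 4:28 - 1:04 = 204 minutes
Angular displacement: 204 x 0.5 = 102 degrees

Final answer: 102 degrees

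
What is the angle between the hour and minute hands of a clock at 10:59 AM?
Hour hand position: 10 x 30 + 59 x 0.5 = 329.5 degrees
Minute hand position: 59 x 6 = 354 degrees
Difference: |329.5 - 354| = 24.5 degrees
The angle between the hands is 24.5 degrees

Final answer: 24.5 degrees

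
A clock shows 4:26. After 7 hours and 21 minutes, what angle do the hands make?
First find the time 7 hours and 21 minutes after 4:26.
Total minutes: 4 x 60 + 26 + 7 x 60 + 21 = 707.
707 mod 720 = 707 minutes = 11:47.
Now compute the angle at 11:47:
Hour hand: 11 x 30 + 47 x 0.5 = 353.5 degrees
Minute hand: 47 x 6 = 282 degrees
Difference: |353.5 - 282| = 71.5 degrees
The angle is 71.5 degrees

Final answer: 71.5 degrees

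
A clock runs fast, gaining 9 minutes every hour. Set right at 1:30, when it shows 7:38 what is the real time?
For every 60 true minutes, the faulty clock advances 69 minutes, so 1 faulty-clock minute corresponds to 60/69 true minutes.
From 1:30 to 7:38 on the faulty dial is 368 minutes.
True elapsed: 368 x 60/69 = 320 minutes = 5 hours and 20 minutes.
True time: 1:30 + 5 hours and 20 minutes = 6:50.

Final answer: 6:50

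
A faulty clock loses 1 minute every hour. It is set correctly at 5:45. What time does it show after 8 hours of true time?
For every 60 true minutes, the faulty clock advances 60 - 1 = 59 minutes.
True elapsed: 8 hours = 480 minutes.
Faulty clock advances: 480 x 59/60 = 472 minutes (drift: 8 minutes behind).
Shown time: 5:45 + 472 minutes = 1:37.

Final answer: 1:37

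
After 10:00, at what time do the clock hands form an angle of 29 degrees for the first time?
At t minutes past 10:00, the hour hand is at 30 x 10 + 0.5t degrees and the minute hand is at 6t degrees.
The smaller angle between them is 29 degrees when |30H - 5.5t| = 29 or |30H - 5.5t| = 331.
With H = 10, solve 30 x 10 - 5.5t = +/- target for each target:
  t = (30 x 10 - 29) / 5.5 = 49.27
  t = (30 x 10 + 29) / 5.5 = 59.82
  t = (30 x 10 - 331) / 5.5 = -5.64 (outside (0, 60))
  t = (30 x 10 + 331) / 5.5 = 114.73 (outside (0, 60))
Valid solutions in (0, 60): {49.27, 59.82} minutes.
The first occurrence is t = 49.27 minutes.
The hands form a 29-degree angle at 49.27 minutes past 10:00.

Final answer: 49.27 minutes past 10:00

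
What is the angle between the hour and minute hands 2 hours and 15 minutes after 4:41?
First find the time 2 hours and 15 minutes after 4:41.
Total minutes: 4 x 60 + 41 + 2 x 60 + 15 = 416.
416 mod 720 = 416 minutes = 6:56.
Now compute the angle at 6:56:
Hour hand: 6 x 30 + 56 x 0.5 = 208 degrees
Minute hand: 56 x 6 = 336 degrees
Difference: |208 - 336| = 128 degrees
The angle is 128 degrees

Final answer: 128 degrees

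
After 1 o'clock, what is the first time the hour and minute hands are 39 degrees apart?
At t minutes past 1:00, the hour hand is at 30 x 1 + 0.5t degrees and the minute hand is at 6t degrees.
The smaller angle between them is 39 degrees when |30H - 5.5t| = 39 or |30H - 5.5t| = 321.
With H = 1, solve 30 x 1 - 5.5t = +/- target for each target:
  t = (30 x 1 - 39) / 5.5 = -1.64 (outside (0, 60))
  t = (30 x 1 + 39) / 5.5 = 12.55
  t = (30 x 1 - 321) / 5.5 = -52.91 (outside (0, 60))
  t = (30 x 1 + 321) / 5.5 = 63.82 (outside (0, 60))
Valid solutions in (0, 60): {12.55} minutes.
The first occurrence is t = 12.55 minutes.
The hands form a 39-degree angle at 12.55 minutes past 1:00.

Final answer: 12.55 minutes past 1:00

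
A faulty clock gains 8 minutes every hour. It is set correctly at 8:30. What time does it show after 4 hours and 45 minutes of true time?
For every 60 true minutes, the faulty clock advances 60 + 8 = 68 minutes.
True elapsed: 4 hours and 45 minutes = 285 minutes.
Faulty clock advances: 285 x 68/60 = 323 minutes (drift: 38 minutes ahead).
Shown time: 8:30 + 323 minutes = 1:53.

Final answer: 1:53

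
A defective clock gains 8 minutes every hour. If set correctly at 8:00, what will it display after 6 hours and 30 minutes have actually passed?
For every 60 true minutes, the faulty clock advances 60 + 8 = 68 minutes.
True elapsed: 6 hours and 30 minutes = 390 minutes.
Faulty clock advances: 390 x 68/60 = 442 minutes (drift: 52 minutes ahead).
Shown time: 8:00 + 442 minutes = 3:22.

Final answer: 3:22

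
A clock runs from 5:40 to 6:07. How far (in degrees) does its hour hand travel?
The hour hand moves 0.5 degrees per minute.
Time elapsed: 6:07 - 5:40 = 27 minutes
Angular displacement: 27 x 0.5 = 13.5 degrees

Final answer: 13.5 degrees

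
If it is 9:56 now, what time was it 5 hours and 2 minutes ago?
Starting time: 9:56 = 596 total minutes past 12:00
Subtracting: 5 hours and 2 minutes = 302 minutes
596 - 302 = 294 minutes
= 4 hours and 54 minutes past 12:00 = 4:54

Final answer: 4:54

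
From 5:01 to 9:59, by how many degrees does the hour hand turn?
The hour hand moves 0.5 degrees per minute.
Time elapsed: 9:59 - 5:01 = 298 minutes
Angular displacement: 298 x 0.5 = 149 degrees

Final answer: 149 degrees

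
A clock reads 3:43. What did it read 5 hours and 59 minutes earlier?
Starting time: 3:43 = 223 total minutes past 12:00
Subtracting: 5 hours and 59 minutes = 359 minutes
223 - 359 = -136 (negative, add 12 hours = 720) = 584 minutes
= 9 hours and 44 minutes past 12:00 = 9:44

Final answer: 9:44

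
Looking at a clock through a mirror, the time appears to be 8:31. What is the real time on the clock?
Reflection across the vertical (12-6) axis maps a hand at angle A degrees to (360 - A) degrees, which sends a reading of T minutes past 12:00 to (720 - T) minutes past 12:00.
Mirror reads 8:31 = 511 minutes past 12:00.
Actual time: (720 - 511) mod 720 = 209 minutes = 3:29.

Final answer: 3:29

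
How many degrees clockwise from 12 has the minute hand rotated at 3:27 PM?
The minute hand moves 6 degrees per minute.
At 3:27: 27 x 6 = 162 degrees

Final answer: 162 degrees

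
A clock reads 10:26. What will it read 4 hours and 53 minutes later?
Starting time: 10:26
Adding 53 minutes to 26 minutes: 26 + 53 = 79 minutes = 1 hour and 19 minutes
Adding 4 hours: 10 + 4 + 1 (carry) = 15 - 12 = 3
Final time: 3:19

Final answer: 3:19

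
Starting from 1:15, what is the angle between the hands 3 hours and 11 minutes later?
First find the time 3 hours and 11 minutes after 1:15.
Total minutes: 1 x 60 + 15 + 3 x 60 + 11 = 266.
266 mod 720 = 266 minutes = 4:26.
Now compute the angle at 4:26:
Hour hand: 4 x 30 + 26 x 0.5 = 133 degrees
Minute hand: 26 x 6 = 156 degrees
Difference: |133 - 156| = 23 degrees
The angle is 23 degrees

Final answer: 23 degrees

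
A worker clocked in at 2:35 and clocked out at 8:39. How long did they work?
From 2:35 to 8:39:
(8 x 60 + 39) - (2 x 60 + 35) = 519 - 155 = 364 minutes
= 6 hours and 4 minutes

Final answer: 6 hours and 4 minutes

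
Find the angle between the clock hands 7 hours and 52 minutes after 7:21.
First find the time 7 hours and 52 minutes after 7:21.
Total minutes: 7 x 60 + 21 + 7 x 60 + 52 = 913.
913 mod 720 = 193 minutes = 3:13.
Now compute the angle at 3:13:
Hour hand: 3 x 30 + 13 x 0.5 = 96.5 degrees
Minute hand: 13 x 6 = 78 degrees
Difference: |96.5 - 78| = 18.5 degrees
The angle is 18.5 degrees

Final answer: 18.5 degrees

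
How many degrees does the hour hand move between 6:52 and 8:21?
The hour hand moves 0.5 degrees per minute.
Time elapsed: 8:21 - 6:52 = 89 minutes
Angular displacement: 89 x 0.5 = 44.5 degrees

Final answer: 44.5 degrees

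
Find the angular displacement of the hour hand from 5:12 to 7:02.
The hour hand moves 0.5 degrees per minute.
Time elapsed: 7:02 - 5:12 = 110 minutes
Angular displacement: 110 x 0.5 = 55 degrees

Final answer: 55 degrees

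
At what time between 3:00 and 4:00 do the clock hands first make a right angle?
At t minutes past 3:00, the hour hand is at 30 x 3 + 0.5t degrees and the minute hand is at 6t degrees.
The smaller angle between them is 90 degrees when |30H - 5.5t| = 90 or |30H - 5.5t| = 270.
With H = 3, solve 30 x 3 - 5.5t = +/- target for each target:
  t = (30 x 3 - 90) / 5.5 = 0 (outside (0, 60))
  t = (30 x 3 + 90) / 5.5 = 32.73
  t = (30 x 3 - 270) / 5.5 = -32.73 (outside (0, 60))
  t = (30 x 3 + 270) / 5.5 = 65.45 (outside (0, 60))
Valid solutions in (0, 60): {32.73} minutes.
First occurrence: t = 32.73 minutes.
The hands are at right angles at 32.73 minutes past 3:00.

Final answer: 32.73 minutes past 3:00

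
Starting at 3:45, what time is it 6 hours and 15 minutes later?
Starting time: 3:45
Adding 15 minutes to 45 minutes: 45 + 15 = 60 minutes = 1 hour
Adding 6 hours: 3 + 6 + 1 (carry) = 10
Final time: 10:00

Final answer: 10:00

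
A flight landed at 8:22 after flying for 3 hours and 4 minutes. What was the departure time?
Starting time: 8:22 = 502 total minutes past 12:00
Subtracting: 3 hours and 4 minutes = 184 minutes
502 - 184 = 318 minutes
= 5 hours and 18 minutes past 12:00 = 5:18

Final answer: 5:18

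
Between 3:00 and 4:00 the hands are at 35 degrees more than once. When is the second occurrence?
At t minutes past 3:00, the hour hand is at 30 x 3 + 0.5t degrees and the minute hand is at 6t degrees.
The smaller angle between them is 35 degrees when |30H - 5.5t| = 35 or |30H - 5.5t| = 325.
With H = 3, solve 30 x 3 - 5.5t = +/- target for each target:
  t = (30 x 3 - 35) / 5.5 = 10
  t = (30 x 3 + 35) / 5.5 = 22.73
  t = (30 x 3 - 325) / 5.5 = -42.73 (outside (0, 60))
  t = (30 x 3 + 325) / 5.5 = 75.45 (outside (0, 60))
Valid solutions in (0, 60): {10, 22.73} minutes.
The second occurrence is t = 22.73 minutes.
The hands form a 35-degree angle at 22.73 minutes past 3:00.

Final answer: 22.73 minutes past 3:00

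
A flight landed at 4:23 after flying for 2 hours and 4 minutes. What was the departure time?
Starting time: 4:23 = 263 total minutes past 12:00
Subtracting: 2 hours and 4 minutes = 124 minutes
263 - 124 = 139 minutes
= 2 hours and 19 minutes past 12:00 = 2:19

Final answer: 2:19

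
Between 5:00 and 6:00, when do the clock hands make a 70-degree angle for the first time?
At t minutes past 5:00, the hour hand is at 30 x 5 + 0.5t degrees and the minute hand is at 6t degrees.
The smaller angle between them is 70 degrees when |30H - 5.5t| = 70 or |30H - 5.5t| = 290.
With H = 5, solve 30 x 5 - 5.5t = +/- target for each target:
  t = (30 x 5 - 70) / 5.5 = 14.55
  t = (30 x 5 + 70) / 5.5 = 40
  t = (30 x 5 - 290) / 5.5 = -25.45 (outside (0, 60))
  t = (30 x 5 + 290) / 5.5 = 80 (outside (0, 60))
Valid solutions in (0, 60): {14.55, 40} minutes.
The first occurrence is t = 14.55 minutes.
The hands form a 70-degree angle at 14.55 minutes past 5:00.

Final answer: 14.55 minutes past 5:00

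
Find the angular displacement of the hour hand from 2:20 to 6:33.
The hour hand moves 0.5 degrees per minute.
Time elapsed: 6:33 - 2:20 = 253 minutes
Angular displacement: 253 x 0.5 = 126.5 degrees

Final answer: 126.5 degrees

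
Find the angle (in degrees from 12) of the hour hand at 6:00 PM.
The hour hand moves 30 degrees per hour and 0.5 degrees per minute.
At 6:00: (6) x 30 + 0 x 0.5 = 180 + 0 = 180 degrees

Final answer: 180 degrees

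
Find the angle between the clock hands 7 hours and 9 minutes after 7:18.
First find the time 7 hours and 9 minutes after 7:18.
Total minutes: 7 x 60 + 18 + 7 x 60 + 9 = 867.
867 mod 720 = 147 minutes = 2:27.
Now compute the angle at 2:27:
Hour hand: 2 x 30 + 27 x 0.5 = 73.5 degrees
Minute hand: 27 x 6 = 162 degrees
Difference: |73.5 - 162| = 88.5 degrees
The angle is 88.5 degrees

Final answer: 88.5 degrees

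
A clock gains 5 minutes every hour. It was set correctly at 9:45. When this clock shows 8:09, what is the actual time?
For every 60 true minutes, the faulty clock advances 65 minutes, so 1 faulty-clock minute corresponds to 60/65 true minutes.
From 9:45 to 8:09 on the faulty dial is 624 minutes.
True elapsed: 624 x 60/65 = 576 minutes = 9 hours and 36 minutes.
True time: 9:45 + 9 hours and 36 minutes = 7:21.

Final answer: 7:21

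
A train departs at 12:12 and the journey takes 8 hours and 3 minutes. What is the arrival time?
Starting time: 12:12
Adding 3 minutes to 12 minutes: 12 + 3 = 15 minutes
Adding 8 hours: 12 + 8 = 20 - 12 = 8
Final time: 8:15

Final answer: 8:15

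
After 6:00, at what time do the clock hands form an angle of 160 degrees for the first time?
At t minutes past 6:00, the hour hand is at 30 x 6 + 0.5t degrees and the minute hand is at 6t degrees.
The smaller angle between them is 160 degrees when |30H - 5.5t| = 160 or |30H - 5.5t| = 200.
With H = 6, solve 30 x 6 - 5.5t = +/- target for each target:
  t = (30 x 6 - 160) / 5.5 = 3.64
  t = (30 x 6 + 160) / 5.5 = 61.82 (outside (0, 60))
  t = (30 x 6 - 200) / 5.5 = -3.64 (outside (0, 60))
  t = (30 x 6 + 200) / 5.5 = 69.09 (outside (0, 60))
Valid solutions in (0, 60): {3.64} minutes.
The first occurrence is t = 3.64 minutes.
The hands form a 160-degree angle at 3.64 minutes past 6:00.

Final answer: 3.64 minutes past 6:00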